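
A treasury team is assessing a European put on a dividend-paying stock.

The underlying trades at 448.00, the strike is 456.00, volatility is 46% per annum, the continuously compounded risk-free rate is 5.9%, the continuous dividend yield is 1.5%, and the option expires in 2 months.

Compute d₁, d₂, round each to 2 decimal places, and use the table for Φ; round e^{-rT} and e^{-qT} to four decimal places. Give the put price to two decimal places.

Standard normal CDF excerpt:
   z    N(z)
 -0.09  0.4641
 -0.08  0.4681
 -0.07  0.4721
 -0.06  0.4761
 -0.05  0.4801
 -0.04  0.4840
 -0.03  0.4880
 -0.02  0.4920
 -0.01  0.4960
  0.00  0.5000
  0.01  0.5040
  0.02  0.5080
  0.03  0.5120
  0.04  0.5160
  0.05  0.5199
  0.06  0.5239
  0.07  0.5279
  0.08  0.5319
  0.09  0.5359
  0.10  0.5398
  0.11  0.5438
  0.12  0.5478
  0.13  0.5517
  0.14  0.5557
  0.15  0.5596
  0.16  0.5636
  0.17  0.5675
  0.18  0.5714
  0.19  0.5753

σ√T = 0.46·√0.1667 = 0.1878
ln(S/K) + (r − q + σ²/2)T = ln(448/456) + (0.059 − 0.015 + 0.46²/2)·0.1667 = -0.0177 + 0.0250 = 0.0073
d₁ = 0.0073 / 0.1878 = 0.0387 ⇒ 0.04
d₂ = d₁ − σ√T = 0.0387 − 0.1878 = -0.1491 ⇒ -0.15
exp(−qT) = exp(−0.015·0.1667) = 0.9975;  exp(−rT) = exp(−0.059·0.1667) = 0.9902
N(−d₂) = N(0.15) = 0.5596;  N(−d₁) = N(-0.04) = 0.4840
P = 456·0.9902·0.5596 − 448·0.9975·0.4840 = 252.6769 − 216.2899 = 36.3869

36.39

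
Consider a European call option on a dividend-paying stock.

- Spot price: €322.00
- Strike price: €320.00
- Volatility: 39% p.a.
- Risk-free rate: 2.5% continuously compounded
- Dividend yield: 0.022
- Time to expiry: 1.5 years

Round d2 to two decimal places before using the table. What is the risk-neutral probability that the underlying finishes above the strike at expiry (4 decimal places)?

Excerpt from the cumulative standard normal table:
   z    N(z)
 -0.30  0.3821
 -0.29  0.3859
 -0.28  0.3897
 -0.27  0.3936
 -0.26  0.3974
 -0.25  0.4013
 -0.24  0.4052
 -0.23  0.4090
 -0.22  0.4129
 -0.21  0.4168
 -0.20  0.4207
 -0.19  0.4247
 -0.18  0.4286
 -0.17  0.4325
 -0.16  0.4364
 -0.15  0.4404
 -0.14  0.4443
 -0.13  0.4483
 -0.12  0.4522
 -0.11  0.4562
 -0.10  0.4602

σ√T = 0.39·√1.5 = 0.4777
d₁ = [ln(322/320) + (0.025 − 0.022 + 0.39²/2)·1.5] / 0.4777 = [0.0062 + 0.1186] / 0.4777 = 0.2613 which rounds to 0.26
d₂ = d₁ − σ√T = 0.2613 − 0.4777 = -0.2164 which rounds to -0.22
Pr(exercise) under Q = N(d₂) = 0.4129

0.4129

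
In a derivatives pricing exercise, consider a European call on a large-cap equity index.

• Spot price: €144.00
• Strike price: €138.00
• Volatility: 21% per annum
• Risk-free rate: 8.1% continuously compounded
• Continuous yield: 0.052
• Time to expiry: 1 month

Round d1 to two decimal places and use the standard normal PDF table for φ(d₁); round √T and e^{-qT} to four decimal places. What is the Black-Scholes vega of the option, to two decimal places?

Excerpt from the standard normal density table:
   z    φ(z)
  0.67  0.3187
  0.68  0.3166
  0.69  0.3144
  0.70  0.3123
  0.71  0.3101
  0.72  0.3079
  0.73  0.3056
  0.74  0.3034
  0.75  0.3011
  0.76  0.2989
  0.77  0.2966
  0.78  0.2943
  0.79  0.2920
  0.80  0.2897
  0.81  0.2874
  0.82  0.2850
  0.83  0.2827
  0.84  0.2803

T = 0.08333;  σ√T = 0.0606
d₁ = [ln(144/138) + (0.081 − 0.052 + 0.21²/2)·0.08333] / 0.0606 = [0.0426 + 0.0043] / 0.0606 = 0.7722 which rounds to 0.77
√T = √0.08333 = 0.2887
φ(d₁) = φ(0.77) = 0.2966
exp(−qT) = exp(−0.052·0.08333) = 0.9957
vega = S·exp(−qT)·φ(d₁)·√T = 144·0.9957·0.2966·0.2887 = 12.2775

12.28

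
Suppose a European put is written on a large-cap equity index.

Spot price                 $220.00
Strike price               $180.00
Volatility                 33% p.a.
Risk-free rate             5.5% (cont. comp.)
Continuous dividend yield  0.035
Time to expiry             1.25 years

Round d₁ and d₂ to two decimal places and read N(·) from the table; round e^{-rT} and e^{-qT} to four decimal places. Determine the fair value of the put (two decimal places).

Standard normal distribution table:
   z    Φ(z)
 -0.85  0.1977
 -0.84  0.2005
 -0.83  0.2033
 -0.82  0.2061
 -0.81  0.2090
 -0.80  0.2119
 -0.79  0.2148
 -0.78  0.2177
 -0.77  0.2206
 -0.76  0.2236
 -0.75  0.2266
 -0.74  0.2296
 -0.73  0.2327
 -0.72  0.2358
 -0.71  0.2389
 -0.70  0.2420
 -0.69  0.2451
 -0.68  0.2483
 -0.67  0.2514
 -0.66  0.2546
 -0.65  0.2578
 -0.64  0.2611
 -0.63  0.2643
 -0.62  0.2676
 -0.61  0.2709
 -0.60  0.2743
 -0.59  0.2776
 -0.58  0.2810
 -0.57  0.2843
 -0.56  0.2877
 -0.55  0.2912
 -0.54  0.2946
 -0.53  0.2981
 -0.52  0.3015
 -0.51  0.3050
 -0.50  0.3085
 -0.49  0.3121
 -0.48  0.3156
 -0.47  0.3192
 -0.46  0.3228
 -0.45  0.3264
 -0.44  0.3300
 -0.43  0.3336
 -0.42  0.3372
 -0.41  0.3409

$11.44

T = 1.25;  σ√T = 0.3690
d₁ = [ln(220/180) + (0.055 − 0.035 + ½·0.33²)·1.25] / (σ√T) = (0.2007 + 0.0931) / 0.3690 = 0.7961 ⇒ 0.80
d₂ = 0.7961 − 0.3690 = 0.4272 ⇒ 0.43
exp(−qT) = exp(−0.035·1.25) = 0.9572;  exp(−rT) = exp(−0.055·1.25) = 0.9336
N(−d₂) = N(-0.43) = 0.3336;  N(−d₁) = N(-0.80) = 0.2119
P = 180·0.9336·0.3336 − 220·0.9572·0.2119 = 56.0608 − 44.6227 = 11.4381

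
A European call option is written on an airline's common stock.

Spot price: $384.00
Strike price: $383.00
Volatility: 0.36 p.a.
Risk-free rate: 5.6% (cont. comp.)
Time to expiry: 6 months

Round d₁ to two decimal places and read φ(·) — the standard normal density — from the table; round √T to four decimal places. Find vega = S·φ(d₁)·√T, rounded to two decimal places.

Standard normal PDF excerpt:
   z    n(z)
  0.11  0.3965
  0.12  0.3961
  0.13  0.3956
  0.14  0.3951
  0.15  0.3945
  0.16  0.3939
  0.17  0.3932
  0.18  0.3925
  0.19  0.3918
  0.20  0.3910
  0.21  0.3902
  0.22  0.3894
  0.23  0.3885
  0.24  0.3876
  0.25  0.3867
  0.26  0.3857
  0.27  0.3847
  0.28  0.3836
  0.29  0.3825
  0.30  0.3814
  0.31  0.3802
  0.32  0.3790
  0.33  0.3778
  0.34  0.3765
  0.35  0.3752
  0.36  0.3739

σ√T = 0.36 × 0.7071 = 0.2546
d₁ = [ln(384/383) + (0.056 + 0.36²/2)·0.5] / 0.2546 = [0.0026 + 0.0604] / 0.2546 = 0.2475 which rounds to 0.25
√T = √0.5 = 0.7071
φ(d₁) = φ(0.25) = 0.3867
vega = S·φ(d₁)·√T = 384·0.3867·0.7071 = 104.9993
(Vega is the same for a European call and put with the same parameters.)

105.00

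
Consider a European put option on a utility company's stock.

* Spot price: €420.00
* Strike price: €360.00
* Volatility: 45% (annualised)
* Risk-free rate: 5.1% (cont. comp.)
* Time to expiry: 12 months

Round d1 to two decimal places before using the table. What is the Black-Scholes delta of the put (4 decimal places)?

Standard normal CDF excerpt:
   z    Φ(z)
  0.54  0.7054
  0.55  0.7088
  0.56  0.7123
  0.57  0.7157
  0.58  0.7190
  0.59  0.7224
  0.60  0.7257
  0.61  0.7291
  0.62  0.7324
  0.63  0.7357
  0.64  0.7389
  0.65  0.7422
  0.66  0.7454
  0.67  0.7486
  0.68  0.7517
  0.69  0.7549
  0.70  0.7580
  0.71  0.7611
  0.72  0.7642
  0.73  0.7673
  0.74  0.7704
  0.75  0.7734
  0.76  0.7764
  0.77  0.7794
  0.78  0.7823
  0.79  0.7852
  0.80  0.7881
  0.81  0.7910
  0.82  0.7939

-0.2483

σ√T = 0.45·√1 = 0.4500
ln(S/K) + (r + σ²/2)T = ln(420/360) + (0.051 + 0.45²/2)·1 = 0.1542 + 0.1522 = 0.3064
d₁ = 0.3064 / 0.4500 = 0.6809 ≈ 0.68
N(d₁) = N(0.68) = 0.7517
Δ_put = N(d₁) − 1 = 0.7517 − 1 = -0.2483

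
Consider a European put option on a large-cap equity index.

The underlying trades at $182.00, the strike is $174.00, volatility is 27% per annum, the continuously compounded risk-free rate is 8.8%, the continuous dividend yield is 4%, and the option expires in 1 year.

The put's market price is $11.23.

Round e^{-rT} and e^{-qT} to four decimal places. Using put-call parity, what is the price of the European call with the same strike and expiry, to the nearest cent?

exp(−qT) = exp(−0.04·1) = 0.9608;  exp(−rT) = exp(−0.088·1) = 0.9158
Put-call parity: C − P = S·e^(−qT) − K·e^(−rT) = 182·0.9608 − 174·0.9158 = 174.8656 − 159.3492 = 15.5164
C = P + (C − P) = 11.23 + (15.5164) = 26.7464

$26.75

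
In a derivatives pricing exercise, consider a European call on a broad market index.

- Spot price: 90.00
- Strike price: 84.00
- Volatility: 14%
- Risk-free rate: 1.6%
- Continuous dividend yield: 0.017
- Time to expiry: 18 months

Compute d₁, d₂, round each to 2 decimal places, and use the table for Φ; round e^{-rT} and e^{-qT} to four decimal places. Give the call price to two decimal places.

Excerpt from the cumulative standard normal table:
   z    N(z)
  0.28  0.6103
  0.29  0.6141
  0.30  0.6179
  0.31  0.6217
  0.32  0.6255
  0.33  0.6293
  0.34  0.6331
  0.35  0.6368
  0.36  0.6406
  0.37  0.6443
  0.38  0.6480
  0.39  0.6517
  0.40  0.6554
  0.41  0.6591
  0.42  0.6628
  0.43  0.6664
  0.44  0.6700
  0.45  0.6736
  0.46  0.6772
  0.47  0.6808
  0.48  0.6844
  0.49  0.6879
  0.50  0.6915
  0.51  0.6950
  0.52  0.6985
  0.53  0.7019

9.06

T = 1.5;  σ√T = 0.1715
d₁ = [ln(90/84) + (0.016 − 0.017 + ½·0.14²)·1.5] / (σ√T) = (0.0690 + 0.0132) / 0.1715 = 0.4794 → 0.48
d₂ = 0.4794 − 0.1715 = 0.3079 → 0.31
exp(−qT) = exp(−0.017·1.5) = 0.9748;  exp(−rT) = exp(−0.016·1.5) = 0.9763
N(d₁) = N(0.48) = 0.6844;  N(d₂) = N(0.31) = 0.6217
C = 90·0.9748·0.6844 − 84·0.9763·0.6217 = 60.0438 − 50.9851 = 9.0587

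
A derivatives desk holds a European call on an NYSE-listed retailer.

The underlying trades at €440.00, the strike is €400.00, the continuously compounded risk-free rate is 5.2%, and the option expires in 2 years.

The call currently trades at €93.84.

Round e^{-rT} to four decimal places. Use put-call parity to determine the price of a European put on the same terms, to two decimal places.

€14.32

exp(−rT) = exp(−0.052·2) = 0.9012
Put-call parity: C − P = S − K·e^(−rT) = 440 − 400·0.9012 = 440 − 360.4800 = 79.5200
P = C − (C − P) = 93.84 − (79.5200) = 14.3200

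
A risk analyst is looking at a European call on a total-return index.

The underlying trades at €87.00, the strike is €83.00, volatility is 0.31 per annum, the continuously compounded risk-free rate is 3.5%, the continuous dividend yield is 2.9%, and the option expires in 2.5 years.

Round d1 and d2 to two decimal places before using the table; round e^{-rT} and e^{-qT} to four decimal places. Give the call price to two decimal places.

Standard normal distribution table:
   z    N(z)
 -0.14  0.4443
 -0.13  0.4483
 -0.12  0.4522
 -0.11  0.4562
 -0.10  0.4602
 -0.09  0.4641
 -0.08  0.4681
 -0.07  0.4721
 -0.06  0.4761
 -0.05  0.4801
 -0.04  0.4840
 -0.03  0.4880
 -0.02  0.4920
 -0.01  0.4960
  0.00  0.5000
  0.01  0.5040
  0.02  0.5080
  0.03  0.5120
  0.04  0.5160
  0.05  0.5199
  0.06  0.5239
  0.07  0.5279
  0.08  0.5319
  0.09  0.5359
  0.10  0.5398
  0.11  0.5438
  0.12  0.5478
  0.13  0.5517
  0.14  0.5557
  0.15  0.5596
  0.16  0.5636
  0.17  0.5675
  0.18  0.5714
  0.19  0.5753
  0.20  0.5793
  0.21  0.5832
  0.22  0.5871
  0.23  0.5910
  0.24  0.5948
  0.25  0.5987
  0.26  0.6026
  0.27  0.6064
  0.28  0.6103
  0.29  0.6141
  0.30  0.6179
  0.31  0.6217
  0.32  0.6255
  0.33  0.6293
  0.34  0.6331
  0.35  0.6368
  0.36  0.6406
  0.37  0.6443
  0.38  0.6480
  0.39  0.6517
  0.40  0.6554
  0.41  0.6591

€17.75

σ√T = 0.31 × 1.5811 = 0.4902
d₁ = [ln(87/83) + (0.035 − 0.029 + ½·0.31²)·2.5] / (σ√T) = (0.0471 + 0.1351) / 0.4902 = 0.3717 which rounds to 0.37
d₂ = 0.3717 − 0.4902 = -0.1184 which rounds to -0.12
exp(−qT) = exp(−0.029·2.5) = 0.9301;  exp(−rT) = exp(−0.035·2.5) = 0.9162
N(d₁) = N(0.37) = 0.6443;  N(d₂) = N(-0.12) = 0.4522
C = 87·0.9301·0.6443 − 83·0.9162·0.4522 = 52.1359 − 34.3874 = 17.7486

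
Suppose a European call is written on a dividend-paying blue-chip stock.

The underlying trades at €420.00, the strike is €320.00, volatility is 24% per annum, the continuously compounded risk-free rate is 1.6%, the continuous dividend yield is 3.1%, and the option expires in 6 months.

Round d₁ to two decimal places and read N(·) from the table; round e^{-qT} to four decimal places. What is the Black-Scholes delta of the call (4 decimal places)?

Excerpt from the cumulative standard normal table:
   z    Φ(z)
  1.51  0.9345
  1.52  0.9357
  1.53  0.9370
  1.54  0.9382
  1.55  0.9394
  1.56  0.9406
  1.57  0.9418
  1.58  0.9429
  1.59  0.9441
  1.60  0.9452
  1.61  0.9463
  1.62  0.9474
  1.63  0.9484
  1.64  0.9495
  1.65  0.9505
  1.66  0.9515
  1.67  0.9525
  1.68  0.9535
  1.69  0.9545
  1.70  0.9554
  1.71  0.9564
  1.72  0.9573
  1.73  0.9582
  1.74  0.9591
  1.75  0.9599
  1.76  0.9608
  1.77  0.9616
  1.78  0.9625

σ√T = 0.24 × 0.7071 = 0.1697
d₁ = [ln(420/320) + (0.016 − 0.031 + ½·0.24²)·0.5] / (σ√T) = (0.2719 + 0.0069) / 0.1697 = 1.6430 → 1.64
N(d₁) = N(1.64) = 0.9495
Δ_call = exp(−qT)·N(d₁) = 0.9846·0.9495 = 0.9349

0.9349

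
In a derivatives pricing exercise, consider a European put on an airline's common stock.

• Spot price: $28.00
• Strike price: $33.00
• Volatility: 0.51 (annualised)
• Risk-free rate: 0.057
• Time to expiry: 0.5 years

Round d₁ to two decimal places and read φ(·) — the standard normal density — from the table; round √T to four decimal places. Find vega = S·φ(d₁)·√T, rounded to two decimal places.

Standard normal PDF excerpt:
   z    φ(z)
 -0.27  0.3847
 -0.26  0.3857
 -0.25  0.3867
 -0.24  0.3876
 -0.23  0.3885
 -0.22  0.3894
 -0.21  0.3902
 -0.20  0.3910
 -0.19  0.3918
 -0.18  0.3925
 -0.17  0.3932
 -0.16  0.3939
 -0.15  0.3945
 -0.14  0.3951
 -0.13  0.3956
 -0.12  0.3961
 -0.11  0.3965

σ√T = 0.51·√0.5 = 0.3606
d₁ = [ln(28/33) + (0.057 + 0.51²/2)·0.5] / 0.3606 = [-0.1643 + 0.0935] / 0.3606 = -0.1963 → -0.20
√T = √0.5 = 0.7071
φ(d₁) = φ(-0.20) = 0.3910
vega = S·φ(d₁)·√T = 28·0.3910·0.7071 = 7.7413
(Call and put vega coincide under Black-Scholes.)

7.74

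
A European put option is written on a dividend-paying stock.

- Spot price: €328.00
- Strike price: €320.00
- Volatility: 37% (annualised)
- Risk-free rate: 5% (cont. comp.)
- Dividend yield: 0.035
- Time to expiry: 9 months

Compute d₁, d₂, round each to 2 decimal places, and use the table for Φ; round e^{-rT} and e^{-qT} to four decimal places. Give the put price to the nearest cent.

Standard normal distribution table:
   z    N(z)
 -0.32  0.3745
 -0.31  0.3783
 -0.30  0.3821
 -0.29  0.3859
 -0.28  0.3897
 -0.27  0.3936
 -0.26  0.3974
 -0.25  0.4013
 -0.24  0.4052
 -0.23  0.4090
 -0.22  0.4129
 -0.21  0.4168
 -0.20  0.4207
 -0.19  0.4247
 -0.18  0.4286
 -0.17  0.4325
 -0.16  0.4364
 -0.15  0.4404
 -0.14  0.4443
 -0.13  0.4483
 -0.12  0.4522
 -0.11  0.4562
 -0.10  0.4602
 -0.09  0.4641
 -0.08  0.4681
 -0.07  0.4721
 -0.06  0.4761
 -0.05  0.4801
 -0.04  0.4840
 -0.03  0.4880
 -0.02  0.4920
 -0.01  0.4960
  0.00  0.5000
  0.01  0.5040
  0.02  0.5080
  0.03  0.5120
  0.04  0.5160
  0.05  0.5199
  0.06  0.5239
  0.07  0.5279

σ√T = 0.37·√0.75 = 0.3204
d₁ = [ln(328/320) + (0.05 − 0.035 + 0.37²/2)·0.75] / 0.3204 = [0.0247 + 0.0626] / 0.3204 = 0.2724 ⇒ 0.27
d₂ = d₁ − σ√T = 0.2724 − 0.3204 = -0.0480 ⇒ -0.05
e^(−qT) = e^(−0.035·0.75) = 0.9741;  e^(−rT) = e^(−0.05·0.75) = 0.9632
N(−d₂) = N(0.05) = 0.5199;  N(−d₁) = N(-0.27) = 0.3936
P = 320·0.9632·0.5199 − 328·0.9741·0.3936 = 160.2457 − 125.7571 = 34.4886

€34.49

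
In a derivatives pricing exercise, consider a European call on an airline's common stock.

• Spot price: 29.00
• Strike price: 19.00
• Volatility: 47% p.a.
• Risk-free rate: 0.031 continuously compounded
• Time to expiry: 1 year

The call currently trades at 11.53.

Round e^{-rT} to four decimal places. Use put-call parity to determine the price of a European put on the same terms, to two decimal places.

exp(−rT) = exp(−0.031·1) = 0.9695
Put-call parity: C − P = S − K·e^(−rT) = 29 − 19·0.9695 = 29 − 18.4205 = 10.5795
P = C − (C − P) = 11.53 − (10.5795) = 0.9505

0.95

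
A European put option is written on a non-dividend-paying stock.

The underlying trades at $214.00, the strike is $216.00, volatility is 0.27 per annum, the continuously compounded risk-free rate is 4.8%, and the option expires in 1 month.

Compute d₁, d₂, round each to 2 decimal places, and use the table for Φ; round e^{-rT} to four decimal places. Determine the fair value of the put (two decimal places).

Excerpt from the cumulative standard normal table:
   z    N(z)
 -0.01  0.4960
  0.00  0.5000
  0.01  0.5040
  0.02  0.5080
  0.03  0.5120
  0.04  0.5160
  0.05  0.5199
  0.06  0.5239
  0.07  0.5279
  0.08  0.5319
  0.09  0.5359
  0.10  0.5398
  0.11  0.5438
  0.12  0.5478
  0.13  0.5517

σ√T = 0.27·√0.08333 = 0.0779
ln(S/K) + (r + σ²/2)T = ln(214/216) + (0.048 + 0.27²/2)·0.08333 = -0.0093 + 0.0070 = -0.0023
d₁ = -0.0023 / 0.0779 = -0.0291 → -0.03
d₂ = d₁ − σ√T = -0.0291 − 0.0779 = -0.1070 → -0.11
exp(−rT) = exp(−0.048·0.08333) = 0.9960
N(−d₂) = N(0.11) = 0.5438;  N(−d₁) = N(0.03) = 0.5120
P = 216·0.9960·0.5438 − 214·0.5120 = 116.9910 − 109.5680 = 7.4230

$7.42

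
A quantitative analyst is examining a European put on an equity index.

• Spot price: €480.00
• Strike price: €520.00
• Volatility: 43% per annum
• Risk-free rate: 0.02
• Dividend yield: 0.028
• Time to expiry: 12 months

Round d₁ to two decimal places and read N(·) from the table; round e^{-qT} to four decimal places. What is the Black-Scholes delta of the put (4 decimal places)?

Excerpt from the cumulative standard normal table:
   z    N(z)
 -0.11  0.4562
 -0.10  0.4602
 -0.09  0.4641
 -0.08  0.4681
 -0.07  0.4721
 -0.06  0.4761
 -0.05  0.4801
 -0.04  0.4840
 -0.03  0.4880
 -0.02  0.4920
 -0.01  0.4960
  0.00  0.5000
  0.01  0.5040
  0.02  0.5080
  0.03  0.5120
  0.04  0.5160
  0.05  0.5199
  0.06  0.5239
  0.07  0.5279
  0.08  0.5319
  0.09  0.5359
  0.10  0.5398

σ√T = 0.43 × 1.0000 = 0.4300
d₁ = [ln(480/520) + (0.02 − 0.028 + ½·0.43²)·1] / (σ√T) = (-0.0800 + 0.0844) / 0.4300 = 0.0102 which rounds to 0.01
N(d₁) = N(0.01) = 0.5040
Δ_put = exp(−qT)·(N(d₁) − 1) = 0.9724·(0.5040 − 1) = -0.4823

-0.4823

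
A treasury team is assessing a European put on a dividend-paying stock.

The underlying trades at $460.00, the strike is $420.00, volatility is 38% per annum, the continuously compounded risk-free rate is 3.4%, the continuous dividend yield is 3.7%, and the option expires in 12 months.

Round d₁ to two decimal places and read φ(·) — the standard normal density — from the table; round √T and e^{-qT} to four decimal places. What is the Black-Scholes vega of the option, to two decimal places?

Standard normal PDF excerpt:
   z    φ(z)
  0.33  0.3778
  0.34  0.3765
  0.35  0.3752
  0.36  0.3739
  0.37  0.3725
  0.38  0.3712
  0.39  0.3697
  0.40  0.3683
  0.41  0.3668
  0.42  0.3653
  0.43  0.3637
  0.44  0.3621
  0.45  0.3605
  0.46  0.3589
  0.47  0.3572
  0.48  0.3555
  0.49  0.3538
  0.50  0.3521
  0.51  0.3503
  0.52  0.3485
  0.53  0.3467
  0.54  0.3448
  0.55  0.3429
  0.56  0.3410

σ√T = 0.38 × 1.0000 = 0.3800
d₁ = [ln(460/420) + (0.034 − 0.037 + 0.38²/2)·1] / 0.3800 = [0.0910 + 0.0692] / 0.3800 = 0.4215 ≈ 0.42
√T = √1 = 1.0000
φ(d₁) = φ(0.42) = 0.3653
e^(−qT) = e^(−0.037·1) = 0.9637
vega = S·e^(−qT)·φ(d₁)·√T = 460·0.9637·0.3653·1.0000 = 161.9382

161.94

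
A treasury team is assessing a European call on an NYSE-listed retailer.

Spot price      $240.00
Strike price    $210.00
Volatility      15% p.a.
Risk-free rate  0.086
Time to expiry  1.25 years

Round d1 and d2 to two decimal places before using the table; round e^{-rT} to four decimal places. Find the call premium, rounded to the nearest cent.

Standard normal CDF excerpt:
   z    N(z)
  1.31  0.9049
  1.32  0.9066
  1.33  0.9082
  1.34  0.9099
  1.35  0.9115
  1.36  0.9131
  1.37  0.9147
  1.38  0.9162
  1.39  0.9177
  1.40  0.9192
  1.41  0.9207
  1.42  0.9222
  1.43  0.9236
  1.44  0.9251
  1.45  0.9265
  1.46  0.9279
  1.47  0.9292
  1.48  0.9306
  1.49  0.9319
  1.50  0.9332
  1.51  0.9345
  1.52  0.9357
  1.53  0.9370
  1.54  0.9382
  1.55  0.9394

T = 1.25;  σ√T = 0.1677
ln(S/K) + (r + σ²/2)T = ln(240/210) + (0.086 + 0.15²/2)·1.25 = 0.1335 + 0.1216 = 0.2551
d₁ = 0.2551 / 0.1677 = 1.5211 ≈ 1.52
d₂ = d₁ − σ√T = 1.5211 − 0.1677 = 1.3534 ≈ 1.35
e^(−rT) = e^(−0.086·1.25) = 0.8981
C = 240·N(1.52) − 210·0.8981·N(1.35) = 240·0.9357 − 210·0.8981·0.9115 = 224.5680 − 171.9098 = 52.6582

$52.66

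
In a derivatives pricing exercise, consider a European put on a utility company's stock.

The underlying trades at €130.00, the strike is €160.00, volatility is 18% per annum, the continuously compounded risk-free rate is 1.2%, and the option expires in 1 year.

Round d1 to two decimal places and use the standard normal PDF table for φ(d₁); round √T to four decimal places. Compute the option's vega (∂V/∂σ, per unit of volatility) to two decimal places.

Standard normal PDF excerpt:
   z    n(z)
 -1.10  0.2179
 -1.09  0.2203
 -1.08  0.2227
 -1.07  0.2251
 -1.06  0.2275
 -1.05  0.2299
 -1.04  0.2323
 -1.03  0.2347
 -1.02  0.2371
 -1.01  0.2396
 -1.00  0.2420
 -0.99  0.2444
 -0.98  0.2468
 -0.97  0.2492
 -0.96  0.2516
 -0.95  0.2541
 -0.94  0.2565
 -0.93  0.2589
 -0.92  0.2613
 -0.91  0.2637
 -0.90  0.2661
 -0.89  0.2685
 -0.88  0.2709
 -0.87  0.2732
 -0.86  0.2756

σ√T = 0.18·√1 = 0.1800
d₁ = [ln(130/160) + (0.012 + 0.18²/2)·1] / 0.1800 = [-0.2076 + 0.0282] / 0.1800 = -0.9969 ⇒ -1.00
√T = √1 = 1.0000
φ(d₁) = φ(-1.00) = 0.2420
vega = S·φ(d₁)·√T = 130·0.2420·1.0000 = 31.4600

31.46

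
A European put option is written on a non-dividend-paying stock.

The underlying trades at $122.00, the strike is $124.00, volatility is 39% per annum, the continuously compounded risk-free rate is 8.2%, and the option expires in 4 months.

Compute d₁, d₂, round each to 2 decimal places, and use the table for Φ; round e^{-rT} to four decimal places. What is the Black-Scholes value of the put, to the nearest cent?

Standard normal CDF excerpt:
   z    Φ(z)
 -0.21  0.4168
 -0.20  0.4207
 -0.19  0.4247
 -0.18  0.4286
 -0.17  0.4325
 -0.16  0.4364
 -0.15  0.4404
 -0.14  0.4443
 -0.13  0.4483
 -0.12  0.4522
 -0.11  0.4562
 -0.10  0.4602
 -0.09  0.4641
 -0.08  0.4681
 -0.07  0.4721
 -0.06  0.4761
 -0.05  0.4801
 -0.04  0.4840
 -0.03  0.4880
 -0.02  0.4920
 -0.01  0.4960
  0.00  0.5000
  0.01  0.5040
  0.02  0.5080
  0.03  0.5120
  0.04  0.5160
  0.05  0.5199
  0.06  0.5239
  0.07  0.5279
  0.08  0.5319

T = 0.3333;  σ√T = 0.2252
d₁ = [ln(122/124) + (0.082 + 0.39²/2)·0.3333] / 0.2252 = [-0.0163 + 0.0527] / 0.2252 = 0.1618 → 0.16
d₂ = d₁ − σ√T = 0.1618 − 0.2252 = -0.0634 → -0.06
e^(−rT) = e^(−0.082·0.3333) = 0.9730
N(−d₂) = N(0.06) = 0.5239;  N(−d₁) = N(-0.16) = 0.4364
P = 124·0.9730·0.5239 − 122·0.4364 = 63.2096 − 53.2408 = 9.9688

$9.97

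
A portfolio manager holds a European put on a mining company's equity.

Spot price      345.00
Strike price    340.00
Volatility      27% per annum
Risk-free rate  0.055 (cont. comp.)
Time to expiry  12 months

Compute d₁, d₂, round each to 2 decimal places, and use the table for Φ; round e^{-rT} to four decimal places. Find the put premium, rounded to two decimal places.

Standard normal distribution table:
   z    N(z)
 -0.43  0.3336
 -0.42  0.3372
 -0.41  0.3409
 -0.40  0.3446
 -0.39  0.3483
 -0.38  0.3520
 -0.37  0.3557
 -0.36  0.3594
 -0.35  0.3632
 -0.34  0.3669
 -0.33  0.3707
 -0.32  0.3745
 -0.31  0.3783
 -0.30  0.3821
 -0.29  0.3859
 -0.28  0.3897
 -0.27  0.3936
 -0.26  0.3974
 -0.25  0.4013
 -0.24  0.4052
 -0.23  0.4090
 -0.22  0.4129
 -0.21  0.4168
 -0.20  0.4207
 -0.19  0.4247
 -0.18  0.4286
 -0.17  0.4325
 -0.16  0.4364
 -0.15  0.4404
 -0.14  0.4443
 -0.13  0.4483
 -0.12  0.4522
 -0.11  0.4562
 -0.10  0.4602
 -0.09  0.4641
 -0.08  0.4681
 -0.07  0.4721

σ√T = 0.27·√1 = 0.2700
d₁ = [ln(345/340) + (0.055 + 0.27²/2)·1] / 0.2700 = [0.0146 + 0.0915] / 0.2700 = 0.3928 → 0.39
d₂ = d₁ − σ√T = 0.3928 − 0.2700 = 0.1228 → 0.12
exp(−rT) = exp(−0.055·1) = 0.9465
N(−d₂) = N(-0.12) = 0.4522;  N(−d₁) = N(-0.39) = 0.3483
P = 340·0.9465·0.4522 − 345·0.3483 = 145.5225 − 120.1635 = 25.3590

25.36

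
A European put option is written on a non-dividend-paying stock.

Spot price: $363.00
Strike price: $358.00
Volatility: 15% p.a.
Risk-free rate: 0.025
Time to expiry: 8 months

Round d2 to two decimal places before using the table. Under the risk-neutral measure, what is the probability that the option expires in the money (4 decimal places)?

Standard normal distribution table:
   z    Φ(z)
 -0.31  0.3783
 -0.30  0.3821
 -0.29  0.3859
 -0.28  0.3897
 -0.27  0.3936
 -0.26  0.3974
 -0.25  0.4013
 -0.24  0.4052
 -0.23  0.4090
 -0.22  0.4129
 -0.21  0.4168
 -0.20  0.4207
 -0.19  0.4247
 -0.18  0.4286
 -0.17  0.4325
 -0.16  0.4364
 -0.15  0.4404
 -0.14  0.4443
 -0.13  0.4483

0.4247

σ√T = 0.15 × 0.8165 = 0.1225
d₁ = [ln(363/358) + (0.025 + 0.15²/2)·0.6667] / 0.1225 = [0.0139 + 0.0242] / 0.1225 = 0.3106 ≈ 0.31
d₂ = d₁ − σ√T = 0.3106 − 0.1225 = 0.1881 ≈ 0.19
Risk-neutral Pr[S_T < K] = N(−d₂) = N(-0.19) = 0.4247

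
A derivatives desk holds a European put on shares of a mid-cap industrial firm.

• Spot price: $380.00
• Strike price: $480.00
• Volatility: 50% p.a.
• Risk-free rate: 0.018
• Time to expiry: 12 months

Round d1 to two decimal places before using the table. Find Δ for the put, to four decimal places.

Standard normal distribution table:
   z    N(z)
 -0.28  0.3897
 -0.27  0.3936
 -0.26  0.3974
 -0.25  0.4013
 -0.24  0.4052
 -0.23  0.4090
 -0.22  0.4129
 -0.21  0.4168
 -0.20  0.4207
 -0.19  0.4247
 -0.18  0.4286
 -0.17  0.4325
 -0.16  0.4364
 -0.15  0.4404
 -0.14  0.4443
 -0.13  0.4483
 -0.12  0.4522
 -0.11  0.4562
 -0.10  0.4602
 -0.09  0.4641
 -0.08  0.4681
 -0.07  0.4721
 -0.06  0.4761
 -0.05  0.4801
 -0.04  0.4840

-0.5714

σ√T = 0.5·√1 = 0.5000
d₁ = [ln(380/480) + (0.018 + ½·0.5²)·1] / (σ√T) = (-0.2336 + 0.1430) / 0.5000 = -0.1812 ⇒ -0.18
N(d₁) = N(-0.18) = 0.4286
Δ_put = N(d₁) − 1 = 0.4286 − 1 = -0.5714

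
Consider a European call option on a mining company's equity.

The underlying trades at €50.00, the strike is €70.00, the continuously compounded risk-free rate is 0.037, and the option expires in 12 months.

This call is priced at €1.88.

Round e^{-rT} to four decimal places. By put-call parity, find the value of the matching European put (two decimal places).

exp(−rT) = exp(−0.037·1) = 0.9637
Put-call parity: C − P = S − K·e^(−rT) = 50 − 70·0.9637 = 50 − 67.4590 = -17.4590
P = C − (C − P) = 1.88 − (-17.4590) = 19.3390

€19.34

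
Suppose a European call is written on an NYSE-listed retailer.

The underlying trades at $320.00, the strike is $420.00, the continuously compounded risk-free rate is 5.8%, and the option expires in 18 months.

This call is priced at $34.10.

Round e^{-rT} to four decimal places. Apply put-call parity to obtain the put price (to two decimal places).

e^(−rT) = e^(−0.058·1.5) = 0.9167
Put-call parity: C − P = S − K·e^(−rT) = 320 − 420·0.9167 = 320 − 385.0140 = -65.0140
P = C − (C − P) = 34.10 − (-65.0140) = 99.1140

$99.11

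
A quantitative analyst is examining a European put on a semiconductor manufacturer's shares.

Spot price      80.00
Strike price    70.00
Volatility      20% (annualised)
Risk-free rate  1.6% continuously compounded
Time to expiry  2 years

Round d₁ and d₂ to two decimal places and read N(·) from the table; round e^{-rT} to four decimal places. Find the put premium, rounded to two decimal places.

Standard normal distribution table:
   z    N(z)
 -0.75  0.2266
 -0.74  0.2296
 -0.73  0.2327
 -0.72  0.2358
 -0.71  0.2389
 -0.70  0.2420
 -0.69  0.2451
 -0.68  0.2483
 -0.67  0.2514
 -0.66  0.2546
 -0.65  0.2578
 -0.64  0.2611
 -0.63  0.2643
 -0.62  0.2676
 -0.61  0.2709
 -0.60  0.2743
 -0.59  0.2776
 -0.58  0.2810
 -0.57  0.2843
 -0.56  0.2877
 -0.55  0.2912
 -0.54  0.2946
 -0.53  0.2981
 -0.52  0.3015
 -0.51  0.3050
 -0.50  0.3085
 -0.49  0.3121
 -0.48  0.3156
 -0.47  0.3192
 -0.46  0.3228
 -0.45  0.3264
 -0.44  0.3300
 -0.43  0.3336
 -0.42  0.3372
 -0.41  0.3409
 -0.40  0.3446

T = 2;  σ√T = 0.2828
d₁ = [ln(80/70) + (0.016 + 0.2²/2)·2] / 0.2828 = [0.1335 + 0.0720] / 0.2828 = 0.7267 ≈ 0.73
d₂ = d₁ − σ√T = 0.7267 − 0.2828 = 0.4438 ≈ 0.44
exp(−rT) = exp(−0.016·2) = 0.9685
N(−d₂) = N(-0.44) = 0.3300;  N(−d₁) = N(-0.73) = 0.2327
P = 70·0.9685·0.3300 − 80·0.2327 = 22.3724 − 18.6160 = 3.7564

3.76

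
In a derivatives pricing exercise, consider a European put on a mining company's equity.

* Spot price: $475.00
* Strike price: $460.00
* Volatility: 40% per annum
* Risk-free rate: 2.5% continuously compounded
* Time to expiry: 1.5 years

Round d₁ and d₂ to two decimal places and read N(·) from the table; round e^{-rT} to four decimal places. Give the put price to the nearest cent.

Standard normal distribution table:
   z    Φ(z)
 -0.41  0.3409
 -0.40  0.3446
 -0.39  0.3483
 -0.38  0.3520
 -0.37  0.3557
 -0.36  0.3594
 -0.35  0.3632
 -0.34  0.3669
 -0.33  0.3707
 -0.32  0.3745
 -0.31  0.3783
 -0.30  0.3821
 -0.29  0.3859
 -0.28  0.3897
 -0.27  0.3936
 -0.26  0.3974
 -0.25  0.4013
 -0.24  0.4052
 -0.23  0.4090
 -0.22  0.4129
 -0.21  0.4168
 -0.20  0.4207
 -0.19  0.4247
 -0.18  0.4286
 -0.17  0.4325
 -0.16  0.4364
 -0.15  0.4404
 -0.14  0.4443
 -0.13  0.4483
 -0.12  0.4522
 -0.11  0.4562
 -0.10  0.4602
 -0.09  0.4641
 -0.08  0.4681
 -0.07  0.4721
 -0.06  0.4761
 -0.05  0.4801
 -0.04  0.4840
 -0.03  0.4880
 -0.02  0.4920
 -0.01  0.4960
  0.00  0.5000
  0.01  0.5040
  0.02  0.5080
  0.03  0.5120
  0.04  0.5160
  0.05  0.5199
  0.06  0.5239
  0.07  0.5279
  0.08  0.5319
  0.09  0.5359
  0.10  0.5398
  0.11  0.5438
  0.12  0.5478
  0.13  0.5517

σ√T = 0.4·√1.5 = 0.4899
d₁ = [ln(475/460) + (0.025 + 0.4²/2)·1.5] / 0.4899 = [0.0321 + 0.1575] / 0.4899 = 0.3870 which rounds to 0.39
d₂ = d₁ − σ√T = 0.3870 − 0.4899 = -0.1029 which rounds to -0.10
exp(−rT) = exp(−0.025·1.5) = 0.9632
P = 460·0.9632·N(0.10) − 475·N(-0.39) = 460·0.9632·0.5398 − 475·0.3483 = 239.1703 − 165.4425 = 73.7278

$73.73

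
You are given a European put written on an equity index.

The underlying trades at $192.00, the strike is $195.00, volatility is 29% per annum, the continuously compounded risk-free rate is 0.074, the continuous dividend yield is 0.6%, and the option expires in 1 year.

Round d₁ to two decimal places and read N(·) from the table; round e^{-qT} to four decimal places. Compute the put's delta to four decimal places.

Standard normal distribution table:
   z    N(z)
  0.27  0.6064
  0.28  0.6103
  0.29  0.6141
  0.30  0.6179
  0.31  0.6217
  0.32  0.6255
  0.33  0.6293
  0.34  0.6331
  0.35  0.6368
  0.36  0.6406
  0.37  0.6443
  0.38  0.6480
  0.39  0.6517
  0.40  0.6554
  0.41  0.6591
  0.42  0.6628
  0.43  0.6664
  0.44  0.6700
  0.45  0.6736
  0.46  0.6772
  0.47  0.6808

σ√T = 0.29 × 1.0000 = 0.2900
d₁ = [ln(192/195) + (0.074 − 0.006 + 0.29²/2)·1] / 0.2900 = [-0.0155 + 0.1100] / 0.2900 = 0.3260 which rounds to 0.33
N(d₁) = N(0.33) = 0.6293
Δ_put = exp(−qT)·(N(d₁) − 1) = 0.9940·(0.6293 − 1) = -0.3685

-0.3685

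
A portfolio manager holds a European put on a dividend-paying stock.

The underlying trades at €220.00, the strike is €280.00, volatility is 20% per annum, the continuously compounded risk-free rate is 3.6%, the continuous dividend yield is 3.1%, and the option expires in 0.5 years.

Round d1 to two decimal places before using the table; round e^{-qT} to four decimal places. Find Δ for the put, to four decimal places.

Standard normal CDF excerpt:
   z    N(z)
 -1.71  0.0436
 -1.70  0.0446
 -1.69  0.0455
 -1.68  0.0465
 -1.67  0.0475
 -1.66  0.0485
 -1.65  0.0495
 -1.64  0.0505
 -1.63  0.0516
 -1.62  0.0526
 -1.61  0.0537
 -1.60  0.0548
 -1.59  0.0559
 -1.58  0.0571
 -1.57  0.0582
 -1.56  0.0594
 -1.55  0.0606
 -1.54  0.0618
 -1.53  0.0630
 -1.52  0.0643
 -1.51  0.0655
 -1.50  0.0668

-0.9328

σ√T = 0.2 × 0.7071 = 0.1414
d₁ = [ln(220/280) + (0.036 − 0.031 + 0.2²/2)·0.5] / 0.1414 = [-0.2412 + 0.0125] / 0.1414 = -1.6169 ⇒ -1.62
N(d₁) = N(-1.62) = 0.0526
Δ_put = exp(−qT)·(N(d₁) − 1) = 0.9846·(0.0526 − 1) = -0.9328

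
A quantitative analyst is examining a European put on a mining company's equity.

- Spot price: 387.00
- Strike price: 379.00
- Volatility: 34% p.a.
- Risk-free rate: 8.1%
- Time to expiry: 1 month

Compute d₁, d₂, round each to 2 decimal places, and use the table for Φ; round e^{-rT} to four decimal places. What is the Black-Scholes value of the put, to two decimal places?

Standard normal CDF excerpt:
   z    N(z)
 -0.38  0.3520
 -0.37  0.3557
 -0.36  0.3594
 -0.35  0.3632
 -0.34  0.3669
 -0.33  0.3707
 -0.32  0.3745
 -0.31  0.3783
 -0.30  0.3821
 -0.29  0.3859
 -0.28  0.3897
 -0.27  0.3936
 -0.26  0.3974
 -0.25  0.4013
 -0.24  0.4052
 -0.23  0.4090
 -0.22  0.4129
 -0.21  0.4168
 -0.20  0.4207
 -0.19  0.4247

T = 0.08333;  σ√T = 0.0981
d₁ = [ln(387/379) + (0.081 + ½·0.34²)·0.08333] / (σ√T) = (0.0209 + 0.0116) / 0.0981 = 0.3307 ⇒ 0.33
d₂ = 0.3307 − 0.0981 = 0.2325 ⇒ 0.23
exp(−rT) = exp(−0.081·0.08333) = 0.9933
N(−d₂) = N(-0.23) = 0.4090;  N(−d₁) = N(-0.33) = 0.3707
P = 379·0.9933·0.4090 − 387·0.3707 = 153.9724 − 143.4609 = 10.5115

10.51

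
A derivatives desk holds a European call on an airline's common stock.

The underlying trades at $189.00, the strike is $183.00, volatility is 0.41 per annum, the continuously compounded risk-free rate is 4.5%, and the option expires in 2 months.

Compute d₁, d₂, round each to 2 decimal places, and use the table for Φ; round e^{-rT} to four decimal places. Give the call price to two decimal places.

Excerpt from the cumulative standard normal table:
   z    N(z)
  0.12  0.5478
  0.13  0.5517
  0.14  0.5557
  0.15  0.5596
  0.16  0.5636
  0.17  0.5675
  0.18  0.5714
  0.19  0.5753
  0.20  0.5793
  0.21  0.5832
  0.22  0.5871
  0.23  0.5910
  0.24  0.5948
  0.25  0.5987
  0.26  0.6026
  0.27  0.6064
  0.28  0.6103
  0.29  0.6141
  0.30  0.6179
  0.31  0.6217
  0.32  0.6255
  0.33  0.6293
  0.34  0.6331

$16.58

σ√T = 0.41 × 0.4082 = 0.1674
ln(S/K) + (r + σ²/2)T = ln(189/183) + (0.045 + 0.41²/2)·0.1667 = 0.0323 + 0.0215 = 0.0538
d₁ = 0.0538 / 0.1674 = 0.3212 which rounds to 0.32
d₂ = d₁ − σ√T = 0.3212 − 0.1674 = 0.1539 which rounds to 0.15
e^(−rT) = e^(−0.045·0.1667) = 0.9925
N(d₁) = N(0.32) = 0.6255;  N(d₂) = N(0.15) = 0.5596
C = 189·0.6255 − 183·0.9925·0.5596 = 118.2195 − 101.6387 = 16.5808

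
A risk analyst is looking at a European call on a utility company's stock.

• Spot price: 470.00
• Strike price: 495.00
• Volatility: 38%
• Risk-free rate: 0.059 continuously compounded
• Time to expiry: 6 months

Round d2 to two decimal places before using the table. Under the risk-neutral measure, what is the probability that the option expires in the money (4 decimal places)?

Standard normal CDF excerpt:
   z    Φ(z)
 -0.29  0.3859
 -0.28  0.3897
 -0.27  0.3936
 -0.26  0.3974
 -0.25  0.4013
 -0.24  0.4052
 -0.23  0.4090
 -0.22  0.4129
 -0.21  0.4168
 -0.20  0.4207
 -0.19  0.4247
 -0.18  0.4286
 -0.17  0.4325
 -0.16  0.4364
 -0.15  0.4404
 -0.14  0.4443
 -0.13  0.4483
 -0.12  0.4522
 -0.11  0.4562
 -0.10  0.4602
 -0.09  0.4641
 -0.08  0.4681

σ√T = 0.38·√0.5 = 0.2687
d₁ = [ln(470/495) + (0.059 + ½·0.38²)·0.5] / (σ√T) = (-0.0518 + 0.0656) / 0.2687 = 0.0513 ≈ 0.05
d₂ = 0.0513 − 0.2687 = -0.2174 ≈ -0.22
Risk-neutral Pr[S_T > K] = N(d₂) = N(-0.22) = 0.4129

0.4129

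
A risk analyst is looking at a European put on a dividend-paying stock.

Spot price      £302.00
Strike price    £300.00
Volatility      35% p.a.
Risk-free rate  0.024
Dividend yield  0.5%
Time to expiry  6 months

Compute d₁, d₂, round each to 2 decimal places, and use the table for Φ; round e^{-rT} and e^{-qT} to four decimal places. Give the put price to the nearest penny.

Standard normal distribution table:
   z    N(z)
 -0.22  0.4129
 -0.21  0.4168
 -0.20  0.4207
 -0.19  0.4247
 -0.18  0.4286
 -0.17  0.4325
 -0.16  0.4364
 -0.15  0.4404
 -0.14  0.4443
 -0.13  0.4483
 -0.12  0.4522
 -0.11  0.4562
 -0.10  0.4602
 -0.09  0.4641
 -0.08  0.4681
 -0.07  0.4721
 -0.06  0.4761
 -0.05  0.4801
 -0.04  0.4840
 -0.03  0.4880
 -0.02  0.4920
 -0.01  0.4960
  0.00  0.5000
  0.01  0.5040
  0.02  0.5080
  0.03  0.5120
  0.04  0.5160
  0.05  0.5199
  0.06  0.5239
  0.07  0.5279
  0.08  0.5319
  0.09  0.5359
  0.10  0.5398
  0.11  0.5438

£27.36

σ√T = 0.35 × 0.7071 = 0.2475
d₁ = [ln(302/300) + (0.024 − 0.005 + 0.35²/2)·0.5] / 0.2475 = [0.0066 + 0.0401] / 0.2475 = 0.1890 ≈ 0.19
d₂ = d₁ − σ√T = 0.1890 − 0.2475 = -0.0585 ≈ -0.06
e^(−qT) = e^(−0.005·0.5) = 0.9975;  e^(−rT) = e^(−0.024·0.5) = 0.9881
N(−d₂) = N(0.06) = 0.5239;  N(−d₁) = N(-0.19) = 0.4247
P = 300·0.9881·0.5239 − 302·0.9975·0.4247 = 155.2997 − 127.9388 = 27.3609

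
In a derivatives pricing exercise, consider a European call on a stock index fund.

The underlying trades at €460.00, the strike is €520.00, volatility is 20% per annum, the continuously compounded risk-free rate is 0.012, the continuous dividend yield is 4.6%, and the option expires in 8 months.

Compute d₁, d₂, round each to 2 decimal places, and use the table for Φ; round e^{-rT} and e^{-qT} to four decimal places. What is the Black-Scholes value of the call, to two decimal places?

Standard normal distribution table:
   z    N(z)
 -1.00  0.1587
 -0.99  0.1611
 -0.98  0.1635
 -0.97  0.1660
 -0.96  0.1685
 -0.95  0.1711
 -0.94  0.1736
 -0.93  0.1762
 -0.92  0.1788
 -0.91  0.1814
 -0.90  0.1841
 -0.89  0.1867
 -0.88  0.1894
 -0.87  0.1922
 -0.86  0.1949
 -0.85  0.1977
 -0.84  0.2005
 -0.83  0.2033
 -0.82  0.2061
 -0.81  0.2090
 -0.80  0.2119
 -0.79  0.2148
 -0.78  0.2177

€7.61

σ√T = 0.2 × 0.8165 = 0.1633
ln(S/K) + (r − q + σ²/2)T = ln(460/520) + (0.012 − 0.046 + 0.2²/2)·0.6667 = -0.1226 − 0.0093 = -0.1319
d₁ = -0.1319 / 0.1633 = -0.8079 ≈ -0.81
d₂ = d₁ − σ√T = -0.8079 − 0.1633 = -0.9712 ≈ -0.97
exp(−qT) = exp(−0.046·0.6667) = 0.9698;  exp(−rT) = exp(−0.012·0.6667) = 0.9920
N(d₁) = N(-0.81) = 0.2090;  N(d₂) = N(-0.97) = 0.1660
C = 460·0.9698·0.2090 − 520·0.9920·0.1660 = 93.2366 − 85.6294 = 7.6071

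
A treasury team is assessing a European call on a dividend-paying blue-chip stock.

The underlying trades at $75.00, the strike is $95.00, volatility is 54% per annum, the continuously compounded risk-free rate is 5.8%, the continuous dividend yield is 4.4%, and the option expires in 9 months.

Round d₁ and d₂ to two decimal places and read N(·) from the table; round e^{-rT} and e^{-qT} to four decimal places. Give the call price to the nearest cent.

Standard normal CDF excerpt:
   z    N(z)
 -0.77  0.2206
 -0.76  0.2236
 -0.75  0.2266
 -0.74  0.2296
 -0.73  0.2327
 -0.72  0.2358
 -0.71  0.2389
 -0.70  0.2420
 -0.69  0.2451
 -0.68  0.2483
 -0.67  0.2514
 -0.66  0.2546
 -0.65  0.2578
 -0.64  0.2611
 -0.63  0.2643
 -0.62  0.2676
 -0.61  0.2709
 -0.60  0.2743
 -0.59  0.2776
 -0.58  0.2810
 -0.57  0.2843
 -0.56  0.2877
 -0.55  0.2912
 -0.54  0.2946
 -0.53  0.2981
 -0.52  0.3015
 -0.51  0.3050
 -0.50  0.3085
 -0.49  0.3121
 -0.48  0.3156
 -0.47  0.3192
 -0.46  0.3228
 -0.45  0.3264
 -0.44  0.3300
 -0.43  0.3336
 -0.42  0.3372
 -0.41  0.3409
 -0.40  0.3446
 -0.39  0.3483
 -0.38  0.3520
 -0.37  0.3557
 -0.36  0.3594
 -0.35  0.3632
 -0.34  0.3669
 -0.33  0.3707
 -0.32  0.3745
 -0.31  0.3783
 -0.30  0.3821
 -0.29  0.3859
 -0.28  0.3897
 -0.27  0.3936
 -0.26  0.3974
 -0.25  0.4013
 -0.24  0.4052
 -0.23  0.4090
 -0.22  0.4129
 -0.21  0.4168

$7.67

T = 0.75;  σ√T = 0.4677
d₁ = [ln(75/95) + (0.058 − 0.044 + 0.54²/2)·0.75] / 0.4677 = [-0.2364 + 0.1199] / 0.4677 = -0.2492 which rounds to -0.25
d₂ = d₁ − σ√T = -0.2492 − 0.4677 = -0.7169 which rounds to -0.72
exp(−qT) = exp(−0.044·0.75) = 0.9675;  exp(−rT) = exp(−0.058·0.75) = 0.9574
N(d₁) = N(-0.25) = 0.4013;  N(d₂) = N(-0.72) = 0.2358
C = 75·0.9675·0.4013 − 95·0.9574·0.2358 = 29.1193 − 21.4467 = 7.6726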